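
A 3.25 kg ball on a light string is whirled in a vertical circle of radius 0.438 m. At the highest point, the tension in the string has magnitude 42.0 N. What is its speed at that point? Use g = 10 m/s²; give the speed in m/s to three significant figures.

At the top, T + mg = mv²/r, so v = √(r(T/m + g)) = √(0.438 × (42.0/3.25 + 10.0)) = √(0.438 × 22.92) = √10.04 = 3.169 m/s.

3.17 m/s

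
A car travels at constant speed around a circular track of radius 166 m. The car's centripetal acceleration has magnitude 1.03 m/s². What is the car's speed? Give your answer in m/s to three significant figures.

a_c = v²/r ⇒ v = √(a_c · r) = √(1.03 × 166) = √171.0 = 13.08 m/s.

13.1 m/s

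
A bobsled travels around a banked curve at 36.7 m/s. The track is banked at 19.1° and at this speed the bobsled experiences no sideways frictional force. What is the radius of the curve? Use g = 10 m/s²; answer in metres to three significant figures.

Frictionless banking: tanθ = v²/(rg), so r = v²/(g tanθ).
r = (36.7)²/(10.0 × tan 19.1°) = 1347/(10.0 × 0.3463) = 1347/3.463 = 389.0 m.

389 m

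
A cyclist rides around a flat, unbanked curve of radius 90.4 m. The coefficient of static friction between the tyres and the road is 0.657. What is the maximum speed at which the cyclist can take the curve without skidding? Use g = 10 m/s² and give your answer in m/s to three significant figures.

24.4 m/s

Friction provides the centripetal force on a flat curve. At maximum speed it is at its limiting value: μ_s m g = m v²/r.
Mass cancels: v_max = √(μ_s g r) = √(0.657 × 10.0 × 90.4) = √593.9 = 24.37 m/s.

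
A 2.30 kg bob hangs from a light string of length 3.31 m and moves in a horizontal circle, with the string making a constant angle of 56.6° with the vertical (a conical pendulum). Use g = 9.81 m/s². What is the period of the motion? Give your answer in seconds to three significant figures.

r = L sinθ = 2.763 m. From T sinθ = mω²r and T cosθ = mg: tanθ = ω²r/g, so ω² = g tanθ / r = g/(L cosθ).
ω = √(g/(L cosθ)) = √(9.81/(3.31 × 0.5505)) = √5.384 = 2.320 rad/s.
Period = 2π/ω = 2.708 s.

2.71 s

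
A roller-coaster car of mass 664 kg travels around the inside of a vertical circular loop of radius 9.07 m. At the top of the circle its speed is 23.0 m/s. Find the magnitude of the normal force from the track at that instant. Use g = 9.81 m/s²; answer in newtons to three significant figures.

32200 N

At the top, both N and the weight mg point inward (toward the centre), so N + mg = mv²/r.
N = m(v²/r − g) = 664 × ((23.0)²/9.07 − 9.81) = 664 × (58.32 − 9.81) = 664 × 48.51 = 32210 N.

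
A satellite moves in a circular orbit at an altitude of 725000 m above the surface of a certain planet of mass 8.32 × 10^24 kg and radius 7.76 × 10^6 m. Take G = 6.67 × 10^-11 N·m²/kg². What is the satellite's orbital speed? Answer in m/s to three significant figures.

8090 m/s

Orbital radius r = R + h = 7.76 × 10^6 + 725000 = 8.485 × 10^6 m.
Gravity supplies the centripetal force: G M m / r² = m v² / r, so v = √(GM/r).
v = √(6.67 × 10^-11 × 8.32 × 10^24 / 8.485 × 10^6) = √(6.540 × 10^7) = 8087 m/s.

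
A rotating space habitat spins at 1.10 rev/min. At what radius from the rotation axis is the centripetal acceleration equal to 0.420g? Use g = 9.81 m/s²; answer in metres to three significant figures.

311 m

ω = 1.10 rev/min × 2π/60 = 0.1152 rad/s.
a_c = ω²r = 0.420g ⇒ r = 0.420 × 9.81 / (0.1152)² = 4.120/0.01327 = 310.5 m.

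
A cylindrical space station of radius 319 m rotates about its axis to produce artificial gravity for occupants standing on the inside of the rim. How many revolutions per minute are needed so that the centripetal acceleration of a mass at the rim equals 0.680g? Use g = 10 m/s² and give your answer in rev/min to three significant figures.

Require ω²r = 0.680g, so ω = √(0.680 × 10.0/319) = 0.1460 rad/s.
In rev/min: ω × 60/(2π) = 0.1460 × 60/(2π) = 1.394 rev/min.

1.39 rev/min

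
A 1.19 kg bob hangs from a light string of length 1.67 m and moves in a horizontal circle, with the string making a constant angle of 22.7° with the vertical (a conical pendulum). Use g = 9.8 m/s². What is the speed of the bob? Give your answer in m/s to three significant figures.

The radius of the circle is r = L sinθ = 1.67 × sin 22.7° = 0.6445 m.
Horizontally T sinθ = mv²/r and vertically T cosθ = mg, so tanθ = v²/(rg).
v = √(r g tanθ) = √(0.6445 × 9.8 × 0.4183) = √2.642 = 1.625 m/s.

1.63 m/s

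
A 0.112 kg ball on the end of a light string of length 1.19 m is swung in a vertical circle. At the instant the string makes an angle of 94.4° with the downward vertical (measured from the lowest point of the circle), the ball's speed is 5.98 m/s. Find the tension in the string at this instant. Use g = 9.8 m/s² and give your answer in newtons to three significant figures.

3.28 N

Take the radial direction toward the centre of the circle as positive. The component of the weight along the string toward the centre is −mg cos φ (φ measured from the bottom), so Newton's second law along the string gives T − mg cos φ = m v²/r.
cos 94.4° = -0.07672, so T = m(v²/r + g cos φ) = 0.112 × ((5.98)²/1.19 + 9.8 × -0.07672) = 0.112 × (30.05 + (-0.7518)) = 0.112 × 29.30 = 3.281 N.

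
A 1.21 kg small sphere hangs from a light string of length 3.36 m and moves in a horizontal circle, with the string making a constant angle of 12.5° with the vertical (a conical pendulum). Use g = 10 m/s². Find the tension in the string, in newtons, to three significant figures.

12.4 N

Vertically the bob has no acceleration, so T cosθ = mg.
T = mg/cosθ = 1.21 × 10.0 / cos 12.5° = 12.10/0.9763 = 12.39 N.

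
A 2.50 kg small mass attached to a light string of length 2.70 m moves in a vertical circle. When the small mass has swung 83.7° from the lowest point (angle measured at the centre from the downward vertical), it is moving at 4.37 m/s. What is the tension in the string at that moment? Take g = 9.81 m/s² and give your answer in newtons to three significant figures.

Take the radial direction toward the centre of the circle as positive. The component of the weight along the string toward the centre is −mg cos φ (φ measured from the bottom), so Newton's second law along the string gives T − mg cos φ = m v²/r.
cos 83.7° = 0.1097, so T = m(v²/r + g cos φ) = 2.50 × ((4.37)²/2.70 + 9.81 × 0.1097) = 2.50 × (7.073 + (1.076)) = 2.50 × 8.149 = 20.37 N.

20.4 N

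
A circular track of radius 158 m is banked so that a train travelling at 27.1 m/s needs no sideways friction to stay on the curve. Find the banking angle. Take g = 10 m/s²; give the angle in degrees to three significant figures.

With no friction, the horizontal component of the normal force provides the centripetal force: N sinθ = mv²/r, while N cosθ = mg vertically.
Dividing: tanθ = v²/(r g) = (27.1)²/(158 × 10.0) = 734.4/1580 = 0.4648.
θ = arctan(0.4648) = 24.93°.

24.9°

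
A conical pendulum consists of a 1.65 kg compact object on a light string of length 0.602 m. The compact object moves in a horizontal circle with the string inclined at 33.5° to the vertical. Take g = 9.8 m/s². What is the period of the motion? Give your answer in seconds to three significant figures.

1.42 s

r = L sinθ = 0.3323 m. From T sinθ = mω²r and T cosθ = mg: tanθ = ω²r/g, so ω² = g tanθ / r = g/(L cosθ).
ω = √(g/(L cosθ)) = √(9.8/(0.602 × 0.8339)) = √19.52 = 4.418 rad/s.
Period = 2π/ω = 1.422 s.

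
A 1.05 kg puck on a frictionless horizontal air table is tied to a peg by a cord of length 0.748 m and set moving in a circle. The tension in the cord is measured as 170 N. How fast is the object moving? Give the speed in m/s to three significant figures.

T = m v²/r ⇒ v = √(T r / m) = √(170 × 0.748 / 1.05) = √121.1 = 11.00 m/s.

11.0 m/s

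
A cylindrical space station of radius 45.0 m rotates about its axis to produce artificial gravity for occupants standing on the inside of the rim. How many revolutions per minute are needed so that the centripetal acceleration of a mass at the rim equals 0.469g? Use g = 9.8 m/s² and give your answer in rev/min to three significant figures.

3.05 rev/min

Require ω²r = 0.469g, so ω = √(0.469 × 9.8/45.0) = 0.3196 rad/s.
In rev/min: ω × 60/(2π) = 0.3196 × 60/(2π) = 3.052 rev/min.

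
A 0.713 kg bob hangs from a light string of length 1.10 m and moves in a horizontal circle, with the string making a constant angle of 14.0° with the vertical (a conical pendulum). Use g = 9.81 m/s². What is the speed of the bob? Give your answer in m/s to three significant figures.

The radius of the circle is r = L sinθ = 1.10 × sin 14.0° = 0.2661 m.
Horizontally T sinθ = mv²/r and vertically T cosθ = mg, so tanθ = v²/(rg).
v = √(r g tanθ) = √(0.2661 × 9.81 × 0.2493) = √0.6509 = 0.8068 m/s.

0.807 m/s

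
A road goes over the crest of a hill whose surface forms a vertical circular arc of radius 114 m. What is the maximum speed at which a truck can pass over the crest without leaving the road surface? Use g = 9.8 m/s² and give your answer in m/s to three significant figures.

At the crest the centre of the circle is below the truck, so the net downward (centripetal) force is mg − N = mv²/r.
The truck leaves the road when N → 0, giving v_max = √(g r) = √(9.8 × 114) = 33.42 m/s.

33.4 m/s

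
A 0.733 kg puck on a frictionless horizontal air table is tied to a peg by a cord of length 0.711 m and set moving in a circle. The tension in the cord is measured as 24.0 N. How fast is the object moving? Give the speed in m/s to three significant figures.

T = m v²/r ⇒ v = √(T r / m) = √(24.0 × 0.711 / 0.733) = √23.28 = 4.825 m/s.

4.82 m/s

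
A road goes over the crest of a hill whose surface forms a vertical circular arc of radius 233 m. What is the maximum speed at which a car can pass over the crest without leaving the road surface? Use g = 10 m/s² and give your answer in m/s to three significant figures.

At the crest the centre of the circle is below the car, so the net downward (centripetal) force is mg − N = mv²/r.
The car leaves the road when N → 0, giving v_max = √(g r) = √(10.0 × 233) = 48.27 m/s.

48.3 m/s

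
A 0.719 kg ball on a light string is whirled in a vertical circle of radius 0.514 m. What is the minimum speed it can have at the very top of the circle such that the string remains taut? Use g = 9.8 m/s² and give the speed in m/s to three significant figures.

2.24 m/s

At the top, both weight mg and T point toward the centre: T + mg = mv²/r.
At minimum speed T → 0, so mg = mv_min²/r ⇒ v_min = √(g r) = √(9.8 × 0.514) = 2.244 m/s.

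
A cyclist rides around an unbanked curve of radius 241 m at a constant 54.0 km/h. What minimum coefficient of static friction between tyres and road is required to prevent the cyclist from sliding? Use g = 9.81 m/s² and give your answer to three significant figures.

v = 54.0/3.6 = 15.00 m/s.
Friction provides the centripetal force: μ_s m g = m v²/r, so μ_s = v²/(g r) = (15.00)²/(9.81 × 241) = 225.0/2364 = 0.09517.

0.0952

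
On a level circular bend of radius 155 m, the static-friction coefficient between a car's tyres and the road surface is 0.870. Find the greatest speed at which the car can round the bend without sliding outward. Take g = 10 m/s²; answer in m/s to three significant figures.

Friction provides the centripetal force on a flat curve. At maximum speed it is at its limiting value: μ_s m g = m v²/r.
Mass cancels: v_max = √(μ_s g r) = √(0.870 × 10.0 × 155) = √1348 = 36.72 m/s.

36.7 m/s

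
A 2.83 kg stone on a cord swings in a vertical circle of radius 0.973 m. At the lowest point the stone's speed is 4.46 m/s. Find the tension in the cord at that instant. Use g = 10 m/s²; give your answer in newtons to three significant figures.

At the lowest point, T points up (toward the centre) and the weight mg points down (away from the centre), so the net inward force is T − mg = mv²/r.
T = m(v²/r + g) = 2.83 × ((4.46)²/0.973 + 10.0) = 2.83 × (20.44 + 10.0) = 2.83 × 30.44 = 86.16 N.

86.2 N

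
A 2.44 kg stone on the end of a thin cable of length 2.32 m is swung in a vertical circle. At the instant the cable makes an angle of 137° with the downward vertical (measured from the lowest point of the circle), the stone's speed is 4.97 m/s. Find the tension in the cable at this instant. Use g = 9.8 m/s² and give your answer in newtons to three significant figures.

Take the radial direction toward the centre of the circle as positive. The component of the weight along the string toward the centre is −mg cos φ (φ measured from the bottom), so Newton's second law along the string gives T − mg cos φ = m v²/r.
cos 137° = -0.7314, so T = m(v²/r + g cos φ) = 2.44 × ((4.97)²/2.32 + 9.8 × -0.7314) = 2.44 × (10.65 + (-7.167)) = 2.44 × 3.480 = 8.490 N.

8.49 N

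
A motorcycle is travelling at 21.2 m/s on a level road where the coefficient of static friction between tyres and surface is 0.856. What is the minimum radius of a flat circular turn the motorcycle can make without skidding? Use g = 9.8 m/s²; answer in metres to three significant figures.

53.6 m

At the limit, μ_s m g = m v²/r, so r_min = v²/(μ_s g) = (21.2)²/(0.856 × 9.8) = 449.4/8.389 = 53.58 m.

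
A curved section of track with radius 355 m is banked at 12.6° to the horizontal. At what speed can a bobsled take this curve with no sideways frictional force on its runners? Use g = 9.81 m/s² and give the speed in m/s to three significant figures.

27.9 m/s

On a frictionless banked curve, N sinθ = mv²/r and N cosθ = mg, so tanθ = v²/(rg).
v = √(r g tanθ) = √(355 × 9.81 × tan 12.6°) = √(355 × 9.81 × 0.2235) = √778.4 = 27.90 m/s.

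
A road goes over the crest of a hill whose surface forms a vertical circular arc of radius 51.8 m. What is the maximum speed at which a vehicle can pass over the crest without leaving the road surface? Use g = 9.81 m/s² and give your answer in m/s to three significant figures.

22.5 m/s

At the crest the centre of the circle is below the vehicle, so the net downward (centripetal) force is mg − N = mv²/r.
The vehicle leaves the road when N → 0, giving v_max = √(g r) = √(9.81 × 51.8) = 22.54 m/s.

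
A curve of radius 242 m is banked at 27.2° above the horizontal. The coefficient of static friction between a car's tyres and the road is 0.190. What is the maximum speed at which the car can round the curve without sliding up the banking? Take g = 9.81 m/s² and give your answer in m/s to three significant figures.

At the maximum speed, friction acts down the slope at its limiting value f = μN. Radially (horizontal, toward centre): N sinθ + μN cosθ = mv²/r. Vertically: N cosθ − μN sinθ = mg.
Dividing: v² = r g (sinθ + μcosθ)/(cosθ − μsinθ).
sinθ + μcosθ = 0.4571 + 0.190×0.8894 = 0.6261; cosθ − μsinθ = 0.8894 − 0.190×0.4571 = 0.8026.
v² = 242 × 9.81 × 0.6261/0.8026 = 1852 m²/s², so v = 43.03 m/s.

43.0 m/s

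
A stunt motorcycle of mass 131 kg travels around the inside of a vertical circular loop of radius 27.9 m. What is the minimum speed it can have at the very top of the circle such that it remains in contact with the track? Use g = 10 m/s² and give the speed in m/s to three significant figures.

16.7 m/s

At the top, both weight mg and N point toward the centre: N + mg = mv²/r.
At minimum speed N → 0, so mg = mv_min²/r ⇒ v_min = √(g r) = √(10.0 × 27.9) = 16.70 m/s.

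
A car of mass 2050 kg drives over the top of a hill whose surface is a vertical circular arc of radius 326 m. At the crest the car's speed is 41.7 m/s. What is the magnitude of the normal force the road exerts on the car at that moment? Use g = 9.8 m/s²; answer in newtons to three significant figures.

9160 N

At the crest the centripetal acceleration points downward (toward the centre of the arc), so mg − N = mv²/r.
N = m(g − v²/r) = 2050 × (9.8 − (41.7)²/326) = 2050 × (9.8 − 5.334) = 2050 × 4.466 = 9155 N.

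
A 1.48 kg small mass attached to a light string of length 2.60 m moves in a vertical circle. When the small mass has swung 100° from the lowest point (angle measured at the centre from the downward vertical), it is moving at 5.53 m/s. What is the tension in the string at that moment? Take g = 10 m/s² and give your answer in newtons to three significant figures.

14.8 N

Take the radial direction toward the centre of the circle as positive. The component of the weight along the string toward the centre is −mg cos φ (φ measured from the bottom), so Newton's second law along the string gives T − mg cos φ = m v²/r.
cos 100° = -0.1736, so T = m(v²/r + g cos φ) = 1.48 × ((5.53)²/2.60 + 10.0 × -0.1736) = 1.48 × (11.76 + (-1.736)) = 1.48 × 10.03 = 14.84 N.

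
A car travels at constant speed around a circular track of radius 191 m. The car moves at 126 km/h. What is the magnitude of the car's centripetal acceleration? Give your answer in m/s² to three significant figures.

6.41 m/s²

v = 126 km/h = 126/3.6 = 35.00 m/s.
a_c = v²/r = (35.00)²/191 = 1225/191 = 6.414 m/s².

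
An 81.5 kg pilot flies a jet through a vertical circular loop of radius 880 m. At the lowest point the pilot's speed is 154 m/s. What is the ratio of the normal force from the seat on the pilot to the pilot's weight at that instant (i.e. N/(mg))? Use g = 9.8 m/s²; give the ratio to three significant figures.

At the bottom, N − mg = mv²/r, so N = m(v²/r + g) and N/(mg) = v²/(rg) + 1 = (154)²/(880 × 9.8) + 1 = 2.750 + 1 = 3.750.

3.75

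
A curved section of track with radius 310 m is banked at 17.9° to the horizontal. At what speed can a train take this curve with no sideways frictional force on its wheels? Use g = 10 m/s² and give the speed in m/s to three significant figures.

31.6 m/s

On a frictionless banked curve, N sinθ = mv²/r and N cosθ = mg, so tanθ = v²/(rg).
v = √(r g tanθ) = √(310 × 10.0 × tan 17.9°) = √(310 × 10.0 × 0.3230) = √1001 = 31.64 m/s.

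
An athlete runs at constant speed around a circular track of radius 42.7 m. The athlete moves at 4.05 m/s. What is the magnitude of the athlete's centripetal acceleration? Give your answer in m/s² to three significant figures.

0.384 m/s²

a_c = v²/r = (4.050)²/42.7 = 16.40/42.7 = 0.3841 m/s².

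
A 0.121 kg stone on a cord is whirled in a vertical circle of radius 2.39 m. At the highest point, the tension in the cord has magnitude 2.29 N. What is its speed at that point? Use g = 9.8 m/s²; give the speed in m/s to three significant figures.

At the top, T + mg = mv²/r, so v = √(r(T/m + g)) = √(2.39 × (2.29/0.121 + 9.8)) = √(2.39 × 28.73) = √68.65 = 8.286 m/s.

8.29 m/s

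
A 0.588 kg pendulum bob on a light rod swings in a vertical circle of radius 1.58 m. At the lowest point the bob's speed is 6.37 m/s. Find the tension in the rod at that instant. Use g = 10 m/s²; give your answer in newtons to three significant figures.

At the lowest point, T points up (toward the centre) and the weight mg points down (away from the centre), so the net inward force is T − mg = mv²/r.
T = m(v²/r + g) = 0.588 × ((6.37)²/1.58 + 10.0) = 0.588 × (25.68 + 10.0) = 0.588 × 35.68 = 20.98 N.

21.0 N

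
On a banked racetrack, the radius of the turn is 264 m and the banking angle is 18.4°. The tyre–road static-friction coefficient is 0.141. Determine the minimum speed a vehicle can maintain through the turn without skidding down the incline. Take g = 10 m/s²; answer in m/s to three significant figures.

At the minimum speed, friction acts up the slope at its limiting value f = μN. Radially (horizontal, toward centre): N sinθ − μN cosθ = mv²/r. Vertically: N cosθ + μN sinθ = mg.
Dividing: v² = r g (sinθ − μcosθ)/(cosθ + μsinθ).
sinθ − μcosθ = 0.3156 − 0.141×0.9489 = 0.1819; cosθ + μsinθ = 0.9489 + 0.141×0.3156 = 0.9934.
v² = 264 × 10.0 × 0.1819/0.9934 = 483.3 m²/s², so v = 21.98 m/s.

22.0 m/s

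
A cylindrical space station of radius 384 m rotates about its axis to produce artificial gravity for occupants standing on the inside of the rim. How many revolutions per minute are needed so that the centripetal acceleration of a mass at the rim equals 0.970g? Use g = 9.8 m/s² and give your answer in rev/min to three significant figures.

1.50 rev/min

Require ω²r = 0.970g, so ω = √(0.970 × 9.8/384) = 0.1573 rad/s.
In rev/min: ω × 60/(2π) = 0.1573 × 60/(2π) = 1.502 rev/min.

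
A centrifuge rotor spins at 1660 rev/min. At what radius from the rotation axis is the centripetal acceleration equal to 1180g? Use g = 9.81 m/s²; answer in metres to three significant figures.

ω = 1660 rev/min × 2π/60 = 173.8 rad/s.
a_c = ω²r = 1180g ⇒ r = 1180 × 9.81 / (173.8)² = 11580/30220 = 0.3831 m.

0.383 m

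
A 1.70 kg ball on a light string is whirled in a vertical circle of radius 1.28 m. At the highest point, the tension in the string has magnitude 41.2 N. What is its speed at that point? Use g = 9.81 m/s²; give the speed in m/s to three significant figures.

At the top, T + mg = mv²/r, so v = √(r(T/m + g)) = √(1.28 × (41.2/1.70 + 9.81)) = √(1.28 × 34.05) = √43.58 = 6.601 m/s.

6.60 m/s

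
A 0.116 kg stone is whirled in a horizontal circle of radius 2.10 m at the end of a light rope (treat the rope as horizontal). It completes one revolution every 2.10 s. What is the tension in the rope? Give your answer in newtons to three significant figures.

2.18 N

v = 2πr/T = 2π × 2.10/2.10 = 6.283 m/s.
The tension is the only horizontal force, so it supplies the full centripetal force: T = m v²/r = 0.116 × (6.283)²/2.10 = 0.116 × 39.48/2.10 = 2.181 N.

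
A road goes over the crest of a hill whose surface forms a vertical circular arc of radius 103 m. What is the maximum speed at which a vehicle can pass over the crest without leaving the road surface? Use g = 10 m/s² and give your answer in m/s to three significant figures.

At the crest the centre of the circle is below the vehicle, so the net downward (centripetal) force is mg − N = mv²/r.
The vehicle leaves the road when N → 0, giving v_max = √(g r) = √(10.0 × 103) = 32.09 m/s.

32.1 m/s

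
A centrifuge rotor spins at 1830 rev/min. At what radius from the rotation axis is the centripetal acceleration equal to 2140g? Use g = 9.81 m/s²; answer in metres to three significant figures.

ω = 1830 rev/min × 2π/60 = 191.6 rad/s.
a_c = ω²r = 2140g ⇒ r = 2140 × 9.81 / (191.6)² = 20990/36720 = 0.5716 m.

0.572 m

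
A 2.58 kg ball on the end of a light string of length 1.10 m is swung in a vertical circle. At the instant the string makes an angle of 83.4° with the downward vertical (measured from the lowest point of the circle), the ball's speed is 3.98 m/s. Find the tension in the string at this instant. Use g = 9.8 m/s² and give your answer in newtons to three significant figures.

40.1 N

Take the radial direction toward the centre of the circle as positive. The component of the weight along the string toward the centre is −mg cos φ (φ measured from the bottom), so Newton's second law along the string gives T − mg cos φ = m v²/r.
cos 83.4° = 0.1149, so T = m(v²/r + g cos φ) = 2.58 × ((3.98)²/1.10 + 9.8 × 0.1149) = 2.58 × (14.40 + (1.126)) = 2.58 × 15.53 = 40.06 N.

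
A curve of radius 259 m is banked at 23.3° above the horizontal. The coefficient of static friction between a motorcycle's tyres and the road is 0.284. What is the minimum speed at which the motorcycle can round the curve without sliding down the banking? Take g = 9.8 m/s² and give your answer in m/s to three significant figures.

At the minimum speed, friction acts up the slope at its limiting value f = μN. Radially (horizontal, toward centre): N sinθ − μN cosθ = mv²/r. Vertically: N cosθ + μN sinθ = mg.
Dividing: v² = r g (sinθ − μcosθ)/(cosθ + μsinθ).
sinθ − μcosθ = 0.3955 − 0.284×0.9184 = 0.1347; cosθ + μsinθ = 0.9184 + 0.284×0.3955 = 1.031.
v² = 259 × 9.8 × 0.1347/1.031 = 331.7 m²/s², so v = 18.21 m/s.

18.2 m/s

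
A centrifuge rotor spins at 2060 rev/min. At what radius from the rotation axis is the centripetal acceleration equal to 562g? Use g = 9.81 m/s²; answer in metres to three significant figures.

0.118 m

ω = 2060 rev/min × 2π/60 = 215.7 rad/s.
a_c = ω²r = 562g ⇒ r = 562 × 9.81 / (215.7)² = 5513/46540 = 0.1185 m.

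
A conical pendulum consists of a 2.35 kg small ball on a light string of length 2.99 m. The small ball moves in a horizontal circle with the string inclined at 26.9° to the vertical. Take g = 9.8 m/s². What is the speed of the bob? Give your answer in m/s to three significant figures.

The radius of the circle is r = L sinθ = 2.99 × sin 26.9° = 1.353 m.
Horizontally T sinθ = mv²/r and vertically T cosθ = mg, so tanθ = v²/(rg).
v = √(r g tanθ) = √(1.353 × 9.8 × 0.5073) = √6.726 = 2.593 m/s.

2.59 m/s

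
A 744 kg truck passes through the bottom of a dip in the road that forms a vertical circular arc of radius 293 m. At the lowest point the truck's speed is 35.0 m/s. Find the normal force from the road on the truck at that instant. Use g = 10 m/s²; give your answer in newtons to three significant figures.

At the lowest point, N points up (toward the centre) and the weight mg points down (away from the centre), so the net inward force is N − mg = mv²/r.
N = m(v²/r + g) = 744 × ((35.0)²/293 + 10.0) = 744 × (4.181 + 10.0) = 744 × 14.18 = 10550 N.

10600 N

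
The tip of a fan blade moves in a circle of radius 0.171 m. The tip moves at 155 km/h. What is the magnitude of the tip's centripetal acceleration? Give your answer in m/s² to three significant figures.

10800 m/s²

v = 155 km/h = 155/3.6 = 43.06 m/s.
a_c = v²/r = (43.06)²/0.171 = 1854/0.171 = 10840 m/s².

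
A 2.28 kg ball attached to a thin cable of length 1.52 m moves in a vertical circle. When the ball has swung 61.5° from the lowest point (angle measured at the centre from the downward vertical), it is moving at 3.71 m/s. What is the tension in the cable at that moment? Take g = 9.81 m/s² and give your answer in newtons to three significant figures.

31.3 N

Take the radial direction toward the centre of the circle as positive. The component of the weight along the string toward the centre is −mg cos φ (φ measured from the bottom), so Newton's second law along the string gives T − mg cos φ = m v²/r.
cos 61.5° = 0.4772, so T = m(v²/r + g cos φ) = 2.28 × ((3.71)²/1.52 + 9.81 × 0.4772) = 2.28 × (9.055 + (4.681)) = 2.28 × 13.74 = 31.32 N.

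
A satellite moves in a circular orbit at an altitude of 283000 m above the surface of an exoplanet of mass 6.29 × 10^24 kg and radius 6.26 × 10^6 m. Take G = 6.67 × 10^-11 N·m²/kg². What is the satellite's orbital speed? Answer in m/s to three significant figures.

Orbital radius r = R + h = 6.26 × 10^6 + 283000 = 6.543 × 10^6 m.
Gravity supplies the centripetal force: G M m / r² = m v² / r, so v = √(GM/r).
v = √(6.67 × 10^-11 × 6.29 × 10^24 / 6.543 × 10^6) = √(6.412 × 10^7) = 8008 m/s.

8010 m/s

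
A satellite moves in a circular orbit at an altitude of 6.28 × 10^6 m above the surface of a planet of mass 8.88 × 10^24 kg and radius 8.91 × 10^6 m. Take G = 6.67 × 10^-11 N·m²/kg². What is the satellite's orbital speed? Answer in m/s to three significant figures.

6240 m/s

Orbital radius r = R + h = 8.91 × 10^6 + 6.28 × 10^6 = 1.519 × 10^7 m.
Gravity supplies the centripetal force: G M m / r² = m v² / r, so v = √(GM/r).
v = √(6.67 × 10^-11 × 8.88 × 10^24 / 1.519 × 10^7) = √(3.899 × 10^7) = 6244 m/s.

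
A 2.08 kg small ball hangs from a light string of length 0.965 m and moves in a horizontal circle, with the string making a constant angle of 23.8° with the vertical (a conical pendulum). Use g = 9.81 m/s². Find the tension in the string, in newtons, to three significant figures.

Vertically the bob has no acceleration, so T cosθ = mg.
T = mg/cosθ = 2.08 × 9.81 / cos 23.8° = 20.40/0.9150 = 22.30 N.

22.3 N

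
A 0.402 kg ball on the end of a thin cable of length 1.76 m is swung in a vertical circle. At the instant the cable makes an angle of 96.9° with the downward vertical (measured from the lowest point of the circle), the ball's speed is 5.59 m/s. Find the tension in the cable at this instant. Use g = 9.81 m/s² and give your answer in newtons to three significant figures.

6.66 N

Take the radial direction toward the centre of the circle as positive. The component of the weight along the string toward the centre is −mg cos φ (φ measured from the bottom), so Newton's second law along the string gives T − mg cos φ = m v²/r.
cos 96.9° = -0.1201, so T = m(v²/r + g cos φ) = 0.402 × ((5.59)²/1.76 + 9.81 × -0.1201) = 0.402 × (17.75 + (-1.179)) = 0.402 × 16.58 = 6.664 N.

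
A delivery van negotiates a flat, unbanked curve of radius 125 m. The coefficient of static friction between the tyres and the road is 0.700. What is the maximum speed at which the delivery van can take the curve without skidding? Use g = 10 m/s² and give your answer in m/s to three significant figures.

The only inward force on a level bend is static friction, so at the limit f_s = μ_s N = μ_s m g = m v²/r.
Mass cancels: v_max = √(μ_s g r) = √(0.700 × 10.0 × 125) = √875.0 = 29.58 m/s.

29.6 m/s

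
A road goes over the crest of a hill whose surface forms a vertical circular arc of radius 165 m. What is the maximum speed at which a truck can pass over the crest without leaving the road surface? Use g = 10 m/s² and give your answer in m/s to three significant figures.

At the crest the centre of the circle is below the truck, so the net downward (centripetal) force is mg − N = mv²/r.
The truck leaves the road when N → 0, giving v_max = √(g r) = √(10.0 × 165) = 40.62 m/s.

40.6 m/s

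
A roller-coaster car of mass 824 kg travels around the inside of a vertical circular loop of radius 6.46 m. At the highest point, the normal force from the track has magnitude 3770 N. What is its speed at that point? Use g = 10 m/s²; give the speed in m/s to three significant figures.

At the top, N + mg = mv²/r, so v = √(r(N/m + g)) = √(6.46 × (3770/824 + 10.0)) = √(6.46 × 14.58) = √94.16 = 9.703 m/s.

9.70 m/s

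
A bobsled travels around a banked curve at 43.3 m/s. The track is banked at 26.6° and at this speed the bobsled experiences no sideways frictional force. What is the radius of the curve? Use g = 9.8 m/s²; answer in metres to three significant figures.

Frictionless banking: tanθ = v²/(rg), so r = v²/(g tanθ).
r = (43.3)²/(9.8 × tan 26.6°) = 1875/(9.8 × 0.5008) = 1875/4.907 = 382.0 m.

382 m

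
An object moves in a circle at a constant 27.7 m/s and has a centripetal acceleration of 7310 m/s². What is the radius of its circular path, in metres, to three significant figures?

0.105 m

a_c = v²/r ⇒ r = v²/a_c = (27.7)²/7310 = 767.3/7310 = 0.1050 m.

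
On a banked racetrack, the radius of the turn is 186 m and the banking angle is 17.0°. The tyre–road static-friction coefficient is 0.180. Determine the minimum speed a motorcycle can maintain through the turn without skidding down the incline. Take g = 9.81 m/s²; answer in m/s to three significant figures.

14.7 m/s

At the minimum speed, friction acts up the slope at its limiting value f = μN. Radially (horizontal, toward centre): N sinθ − μN cosθ = mv²/r. Vertically: N cosθ + μN sinθ = mg.
Dividing: v² = r g (sinθ − μcosθ)/(cosθ + μsinθ).
sinθ − μcosθ = 0.2924 − 0.180×0.9563 = 0.1202; cosθ + μsinθ = 0.9563 + 0.180×0.2924 = 1.009.
v² = 186 × 9.81 × 0.1202/1.009 = 217.4 m²/s², so v = 14.75 m/s.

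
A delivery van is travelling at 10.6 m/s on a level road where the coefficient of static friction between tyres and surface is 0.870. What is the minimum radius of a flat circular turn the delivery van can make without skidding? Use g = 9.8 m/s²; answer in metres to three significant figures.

13.2 m

At the limit, μ_s m g = m v²/r, so r_min = v²/(μ_s g) = (10.6)²/(0.870 × 9.8) = 112.4/8.526 = 13.18 m.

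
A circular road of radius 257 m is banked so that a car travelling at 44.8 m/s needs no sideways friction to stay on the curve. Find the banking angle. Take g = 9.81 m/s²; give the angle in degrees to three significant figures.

38.5°

With no friction, the horizontal component of the normal force provides the centripetal force: N sinθ = mv²/r, while N cosθ = mg vertically.
Dividing: tanθ = v²/(r g) = (44.8)²/(257 × 9.81) = 2007/2521 = 0.7961.
θ = arctan(0.7961) = 38.52°.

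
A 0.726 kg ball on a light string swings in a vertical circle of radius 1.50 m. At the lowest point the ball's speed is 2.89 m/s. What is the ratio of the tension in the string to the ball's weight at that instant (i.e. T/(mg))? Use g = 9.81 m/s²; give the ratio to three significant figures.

1.57

At the bottom, T − mg = mv²/r, so T = m(v²/r + g) and T/(mg) = v²/(rg) + 1 = (2.89)²/(1.50 × 9.81) + 1 = 0.5676 + 1 = 1.568.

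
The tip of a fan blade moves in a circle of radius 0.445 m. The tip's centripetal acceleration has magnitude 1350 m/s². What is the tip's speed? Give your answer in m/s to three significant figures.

24.5 m/s

a_c = v²/r ⇒ v = √(a_c · r) = √(1350 × 0.445) = √600.8 = 24.51 m/s.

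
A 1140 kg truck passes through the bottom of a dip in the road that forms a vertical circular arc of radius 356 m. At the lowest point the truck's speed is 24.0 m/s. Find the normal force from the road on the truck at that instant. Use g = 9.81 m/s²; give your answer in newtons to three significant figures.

13000 N

At the lowest point, N points up (toward the centre) and the weight mg points down (away from the centre), so the net inward force is N − mg = mv²/r.
N = m(v²/r + g) = 1140 × ((24.0)²/356 + 9.81) = 1140 × (1.618 + 9.81) = 1140 × 11.43 = 13030 N.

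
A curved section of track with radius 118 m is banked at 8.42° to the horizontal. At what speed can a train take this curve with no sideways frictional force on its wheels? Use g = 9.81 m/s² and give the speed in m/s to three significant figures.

13.1 m/s

On a frictionless banked curve, N sinθ = mv²/r and N cosθ = mg, so tanθ = v²/(rg).
v = √(r g tanθ) = √(118 × 9.81 × tan 8.42°) = √(118 × 9.81 × 0.1480) = √171.3 = 13.09 m/s.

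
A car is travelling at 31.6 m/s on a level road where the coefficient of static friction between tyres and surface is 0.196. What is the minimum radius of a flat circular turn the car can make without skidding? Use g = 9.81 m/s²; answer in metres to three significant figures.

At the limit, μ_s m g = m v²/r, so r_min = v²/(μ_s g) = (31.6)²/(0.196 × 9.81) = 998.6/1.923 = 519.3 m.

519 m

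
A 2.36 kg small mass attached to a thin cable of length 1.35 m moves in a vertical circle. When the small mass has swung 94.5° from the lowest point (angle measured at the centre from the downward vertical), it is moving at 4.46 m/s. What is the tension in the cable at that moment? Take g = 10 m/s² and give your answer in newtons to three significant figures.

Take the radial direction toward the centre of the circle as positive. The component of the weight along the string toward the centre is −mg cos φ (φ measured from the bottom), so Newton's second law along the string gives T − mg cos φ = m v²/r.
cos 94.5° = -0.07846, so T = m(v²/r + g cos φ) = 2.36 × ((4.46)²/1.35 + 10.0 × -0.07846) = 2.36 × (14.73 + (-0.7846)) = 2.36 × 13.95 = 32.92 N.

32.9 N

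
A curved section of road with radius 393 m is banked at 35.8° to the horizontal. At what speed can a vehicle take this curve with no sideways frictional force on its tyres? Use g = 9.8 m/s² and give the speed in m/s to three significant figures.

On a frictionless banked curve, N sinθ = mv²/r and N cosθ = mg, so tanθ = v²/(rg).
v = √(r g tanθ) = √(393 × 9.8 × tan 35.8°) = √(393 × 9.8 × 0.7212) = √2778 = 52.70 m/s.

52.7 m/s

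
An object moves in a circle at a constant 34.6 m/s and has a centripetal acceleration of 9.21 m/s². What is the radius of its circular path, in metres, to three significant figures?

130 m

a_c = v²/r ⇒ r = v²/a_c = (34.6)²/9.21 = 1197/9.21 = 130.0 m.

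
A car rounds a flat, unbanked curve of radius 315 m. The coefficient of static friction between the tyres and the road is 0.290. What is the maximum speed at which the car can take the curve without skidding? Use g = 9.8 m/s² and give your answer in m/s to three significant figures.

On a flat curve, static friction is the only horizontal force, so it must supply the full centripetal force: μ_s m g = m v²/r.
Mass cancels: v_max = √(μ_s g r) = √(0.290 × 9.8 × 315) = √895.2 = 29.92 m/s.

29.9 m/s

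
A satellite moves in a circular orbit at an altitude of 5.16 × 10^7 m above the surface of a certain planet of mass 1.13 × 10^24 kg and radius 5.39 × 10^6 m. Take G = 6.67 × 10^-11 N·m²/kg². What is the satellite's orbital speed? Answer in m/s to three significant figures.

1150 m/s

Orbital radius r = R + h = 5.39 × 10^6 + 5.16 × 10^7 = 5.699 × 10^7 m.
Gravity supplies the centripetal force: G M m / r² = m v² / r, so v = √(GM/r).
v = √(6.67 × 10^-11 × 1.13 × 10^24 / 5.699 × 10^7) = √(1.323 × 10^6) = 1150 m/s.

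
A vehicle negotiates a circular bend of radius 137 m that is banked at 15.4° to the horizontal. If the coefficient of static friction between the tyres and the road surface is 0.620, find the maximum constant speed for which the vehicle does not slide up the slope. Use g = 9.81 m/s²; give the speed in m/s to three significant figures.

38.1 m/s

At the maximum speed, friction acts down the slope at its limiting value f = μN. Radially (horizontal, toward centre): N sinθ + μN cosθ = mv²/r. Vertically: N cosθ − μN sinθ = mg.
Dividing: v² = r g (sinθ + μcosθ)/(cosθ − μsinθ).
sinθ + μcosθ = 0.2656 + 0.620×0.9641 = 0.8633; cosθ − μsinθ = 0.9641 − 0.620×0.2656 = 0.7995.
v² = 137 × 9.81 × 0.8633/0.7995 = 1451 m²/s², so v = 38.10 m/s.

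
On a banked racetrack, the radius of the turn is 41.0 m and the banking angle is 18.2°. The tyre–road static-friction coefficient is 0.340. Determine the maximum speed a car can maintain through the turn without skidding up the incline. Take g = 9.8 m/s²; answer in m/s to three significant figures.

At the maximum speed, friction acts down the slope at its limiting value f = μN. Radially (horizontal, toward centre): N sinθ + μN cosθ = mv²/r. Vertically: N cosθ − μN sinθ = mg.
Dividing: v² = r g (sinθ + μcosθ)/(cosθ − μsinθ).
sinθ + μcosθ = 0.3123 + 0.340×0.9500 = 0.6353; cosθ − μsinθ = 0.9500 − 0.340×0.3123 = 0.8438.
v² = 41.0 × 9.8 × 0.6353/0.8438 = 302.5 m²/s², so v = 17.39 m/s.

17.4 m/s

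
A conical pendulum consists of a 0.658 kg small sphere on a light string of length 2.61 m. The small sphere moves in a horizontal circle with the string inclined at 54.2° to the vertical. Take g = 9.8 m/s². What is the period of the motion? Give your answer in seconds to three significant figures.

2.48 s

r = L sinθ = 2.117 m. From T sinθ = mω²r and T cosθ = mg: tanθ = ω²r/g, so ω² = g tanθ / r = g/(L cosθ).
ω = √(g/(L cosθ)) = √(9.8/(2.61 × 0.5850)) = √6.419 = 2.534 rad/s.
Period = 2π/ω = 2.480 s.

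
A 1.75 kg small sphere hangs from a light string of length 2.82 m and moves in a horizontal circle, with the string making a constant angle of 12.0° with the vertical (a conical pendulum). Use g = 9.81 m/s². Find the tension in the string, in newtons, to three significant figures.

17.6 N

Vertically the bob has no acceleration, so T cosθ = mg.
T = mg/cosθ = 1.75 × 9.81 / cos 12.0° = 17.17/0.9781 = 17.55 N.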